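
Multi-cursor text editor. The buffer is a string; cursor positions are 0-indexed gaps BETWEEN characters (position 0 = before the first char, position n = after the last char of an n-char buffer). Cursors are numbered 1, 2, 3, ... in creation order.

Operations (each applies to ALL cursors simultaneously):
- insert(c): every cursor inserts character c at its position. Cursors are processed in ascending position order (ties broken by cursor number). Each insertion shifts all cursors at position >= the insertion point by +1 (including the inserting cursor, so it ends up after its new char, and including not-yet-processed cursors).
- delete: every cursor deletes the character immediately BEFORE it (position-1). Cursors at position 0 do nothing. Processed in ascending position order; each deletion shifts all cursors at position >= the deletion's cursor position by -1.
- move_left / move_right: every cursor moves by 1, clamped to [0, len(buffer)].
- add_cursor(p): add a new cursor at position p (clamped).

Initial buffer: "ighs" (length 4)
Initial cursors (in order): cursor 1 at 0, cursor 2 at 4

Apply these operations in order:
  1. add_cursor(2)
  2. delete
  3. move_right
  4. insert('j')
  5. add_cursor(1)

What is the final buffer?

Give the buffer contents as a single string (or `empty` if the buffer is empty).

After op 1 (add_cursor(2)): buffer="ighs" (len 4), cursors c1@0 c3@2 c2@4, authorship ....
After op 2 (delete): buffer="ih" (len 2), cursors c1@0 c3@1 c2@2, authorship ..
After op 3 (move_right): buffer="ih" (len 2), cursors c1@1 c2@2 c3@2, authorship ..
After op 4 (insert('j')): buffer="ijhjj" (len 5), cursors c1@2 c2@5 c3@5, authorship .1.23
After op 5 (add_cursor(1)): buffer="ijhjj" (len 5), cursors c4@1 c1@2 c2@5 c3@5, authorship .1.23

Answer: ijhjj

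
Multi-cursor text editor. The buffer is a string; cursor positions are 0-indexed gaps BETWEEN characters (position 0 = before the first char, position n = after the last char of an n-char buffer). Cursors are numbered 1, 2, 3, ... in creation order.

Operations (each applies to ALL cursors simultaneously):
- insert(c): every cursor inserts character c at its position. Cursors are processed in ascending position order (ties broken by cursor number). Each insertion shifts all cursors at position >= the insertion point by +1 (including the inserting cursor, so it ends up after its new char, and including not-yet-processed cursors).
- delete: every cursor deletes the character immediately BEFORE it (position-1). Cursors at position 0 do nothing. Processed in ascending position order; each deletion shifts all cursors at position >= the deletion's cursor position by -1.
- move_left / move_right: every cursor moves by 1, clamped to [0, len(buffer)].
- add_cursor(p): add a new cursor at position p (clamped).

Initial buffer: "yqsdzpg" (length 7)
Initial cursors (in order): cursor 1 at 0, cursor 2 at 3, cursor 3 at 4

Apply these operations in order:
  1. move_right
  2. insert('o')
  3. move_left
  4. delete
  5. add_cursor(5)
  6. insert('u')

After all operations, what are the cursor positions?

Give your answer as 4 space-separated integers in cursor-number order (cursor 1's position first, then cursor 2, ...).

After op 1 (move_right): buffer="yqsdzpg" (len 7), cursors c1@1 c2@4 c3@5, authorship .......
After op 2 (insert('o')): buffer="yoqsdozopg" (len 10), cursors c1@2 c2@6 c3@8, authorship .1...2.3..
After op 3 (move_left): buffer="yoqsdozopg" (len 10), cursors c1@1 c2@5 c3@7, authorship .1...2.3..
After op 4 (delete): buffer="oqsoopg" (len 7), cursors c1@0 c2@3 c3@4, authorship 1..23..
After op 5 (add_cursor(5)): buffer="oqsoopg" (len 7), cursors c1@0 c2@3 c3@4 c4@5, authorship 1..23..
After op 6 (insert('u')): buffer="uoqsuououpg" (len 11), cursors c1@1 c2@5 c3@7 c4@9, authorship 11..22334..

Answer: 1 5 7 9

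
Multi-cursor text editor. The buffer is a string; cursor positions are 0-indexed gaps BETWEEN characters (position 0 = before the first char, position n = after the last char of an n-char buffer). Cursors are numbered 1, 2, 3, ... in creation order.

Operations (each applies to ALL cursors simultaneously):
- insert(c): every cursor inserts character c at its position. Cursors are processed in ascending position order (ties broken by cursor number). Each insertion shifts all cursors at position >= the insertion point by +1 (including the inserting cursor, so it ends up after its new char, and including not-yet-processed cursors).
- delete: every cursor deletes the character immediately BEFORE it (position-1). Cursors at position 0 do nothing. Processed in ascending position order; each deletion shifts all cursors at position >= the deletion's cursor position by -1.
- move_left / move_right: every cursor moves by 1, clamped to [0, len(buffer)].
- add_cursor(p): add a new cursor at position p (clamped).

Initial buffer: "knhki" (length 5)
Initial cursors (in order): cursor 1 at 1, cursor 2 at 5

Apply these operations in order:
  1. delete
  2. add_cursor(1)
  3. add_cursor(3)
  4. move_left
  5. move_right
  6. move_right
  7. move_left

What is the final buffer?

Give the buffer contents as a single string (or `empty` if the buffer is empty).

After op 1 (delete): buffer="nhk" (len 3), cursors c1@0 c2@3, authorship ...
After op 2 (add_cursor(1)): buffer="nhk" (len 3), cursors c1@0 c3@1 c2@3, authorship ...
After op 3 (add_cursor(3)): buffer="nhk" (len 3), cursors c1@0 c3@1 c2@3 c4@3, authorship ...
After op 4 (move_left): buffer="nhk" (len 3), cursors c1@0 c3@0 c2@2 c4@2, authorship ...
After op 5 (move_right): buffer="nhk" (len 3), cursors c1@1 c3@1 c2@3 c4@3, authorship ...
After op 6 (move_right): buffer="nhk" (len 3), cursors c1@2 c3@2 c2@3 c4@3, authorship ...
After op 7 (move_left): buffer="nhk" (len 3), cursors c1@1 c3@1 c2@2 c4@2, authorship ...

Answer: nhk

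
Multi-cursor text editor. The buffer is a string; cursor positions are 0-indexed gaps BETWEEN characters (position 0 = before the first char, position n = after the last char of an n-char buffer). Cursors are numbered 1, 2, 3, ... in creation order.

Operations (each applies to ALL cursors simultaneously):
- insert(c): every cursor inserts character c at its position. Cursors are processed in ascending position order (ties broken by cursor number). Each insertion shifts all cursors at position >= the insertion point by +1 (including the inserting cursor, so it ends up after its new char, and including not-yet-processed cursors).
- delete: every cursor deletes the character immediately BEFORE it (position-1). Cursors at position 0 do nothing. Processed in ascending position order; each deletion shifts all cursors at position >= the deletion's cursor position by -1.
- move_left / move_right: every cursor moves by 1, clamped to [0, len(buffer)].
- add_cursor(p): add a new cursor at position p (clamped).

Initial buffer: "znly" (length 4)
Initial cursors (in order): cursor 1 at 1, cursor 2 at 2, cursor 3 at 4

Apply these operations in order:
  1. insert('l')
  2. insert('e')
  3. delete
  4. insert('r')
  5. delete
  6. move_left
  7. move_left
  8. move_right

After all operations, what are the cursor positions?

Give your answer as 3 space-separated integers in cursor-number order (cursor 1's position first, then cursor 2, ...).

Answer: 1 3 6

Derivation:
After op 1 (insert('l')): buffer="zlnllyl" (len 7), cursors c1@2 c2@4 c3@7, authorship .1.2..3
After op 2 (insert('e')): buffer="zlenlelyle" (len 10), cursors c1@3 c2@6 c3@10, authorship .11.22..33
After op 3 (delete): buffer="zlnllyl" (len 7), cursors c1@2 c2@4 c3@7, authorship .1.2..3
After op 4 (insert('r')): buffer="zlrnlrlylr" (len 10), cursors c1@3 c2@6 c3@10, authorship .11.22..33
After op 5 (delete): buffer="zlnllyl" (len 7), cursors c1@2 c2@4 c3@7, authorship .1.2..3
After op 6 (move_left): buffer="zlnllyl" (len 7), cursors c1@1 c2@3 c3@6, authorship .1.2..3
After op 7 (move_left): buffer="zlnllyl" (len 7), cursors c1@0 c2@2 c3@5, authorship .1.2..3
After op 8 (move_right): buffer="zlnllyl" (len 7), cursors c1@1 c2@3 c3@6, authorship .1.2..3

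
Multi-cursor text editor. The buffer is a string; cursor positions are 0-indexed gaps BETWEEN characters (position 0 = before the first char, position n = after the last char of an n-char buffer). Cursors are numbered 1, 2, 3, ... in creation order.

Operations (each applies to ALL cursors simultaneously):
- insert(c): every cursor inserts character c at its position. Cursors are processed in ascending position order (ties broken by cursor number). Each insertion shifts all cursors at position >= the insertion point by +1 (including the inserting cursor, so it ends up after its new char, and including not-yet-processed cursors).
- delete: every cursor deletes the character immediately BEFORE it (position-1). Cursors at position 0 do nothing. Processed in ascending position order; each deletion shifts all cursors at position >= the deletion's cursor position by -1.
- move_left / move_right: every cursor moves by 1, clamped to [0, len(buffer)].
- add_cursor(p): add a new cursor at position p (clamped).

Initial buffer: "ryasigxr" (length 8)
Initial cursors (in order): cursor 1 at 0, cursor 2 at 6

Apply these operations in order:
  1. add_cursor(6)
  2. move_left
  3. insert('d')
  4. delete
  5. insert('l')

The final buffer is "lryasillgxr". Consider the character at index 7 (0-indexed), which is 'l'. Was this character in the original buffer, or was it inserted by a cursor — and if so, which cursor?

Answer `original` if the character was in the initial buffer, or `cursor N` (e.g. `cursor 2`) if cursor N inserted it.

After op 1 (add_cursor(6)): buffer="ryasigxr" (len 8), cursors c1@0 c2@6 c3@6, authorship ........
After op 2 (move_left): buffer="ryasigxr" (len 8), cursors c1@0 c2@5 c3@5, authorship ........
After op 3 (insert('d')): buffer="dryasiddgxr" (len 11), cursors c1@1 c2@8 c3@8, authorship 1.....23...
After op 4 (delete): buffer="ryasigxr" (len 8), cursors c1@0 c2@5 c3@5, authorship ........
After op 5 (insert('l')): buffer="lryasillgxr" (len 11), cursors c1@1 c2@8 c3@8, authorship 1.....23...
Authorship (.=original, N=cursor N): 1 . . . . . 2 3 . . .
Index 7: author = 3

Answer: cursor 3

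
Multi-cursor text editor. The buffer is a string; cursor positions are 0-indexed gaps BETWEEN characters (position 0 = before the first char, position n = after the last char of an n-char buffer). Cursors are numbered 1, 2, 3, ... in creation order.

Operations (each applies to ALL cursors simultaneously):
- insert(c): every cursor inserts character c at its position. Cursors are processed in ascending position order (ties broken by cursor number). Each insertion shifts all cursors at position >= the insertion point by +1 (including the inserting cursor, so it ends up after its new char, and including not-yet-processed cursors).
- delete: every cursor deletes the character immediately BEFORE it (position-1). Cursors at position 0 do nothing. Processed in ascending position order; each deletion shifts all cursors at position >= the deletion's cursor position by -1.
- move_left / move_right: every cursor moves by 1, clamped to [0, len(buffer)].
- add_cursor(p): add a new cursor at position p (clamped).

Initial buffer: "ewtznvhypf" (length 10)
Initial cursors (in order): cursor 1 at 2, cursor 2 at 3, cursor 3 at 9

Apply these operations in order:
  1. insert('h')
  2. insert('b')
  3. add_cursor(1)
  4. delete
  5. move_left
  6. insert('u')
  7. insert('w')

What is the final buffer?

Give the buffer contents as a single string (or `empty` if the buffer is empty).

Answer: uwwuwhtuwhznvhypuwhf

Derivation:
After op 1 (insert('h')): buffer="ewhthznvhyphf" (len 13), cursors c1@3 c2@5 c3@12, authorship ..1.2......3.
After op 2 (insert('b')): buffer="ewhbthbznvhyphbf" (len 16), cursors c1@4 c2@7 c3@15, authorship ..11.22......33.
After op 3 (add_cursor(1)): buffer="ewhbthbznvhyphbf" (len 16), cursors c4@1 c1@4 c2@7 c3@15, authorship ..11.22......33.
After op 4 (delete): buffer="whthznvhyphf" (len 12), cursors c4@0 c1@2 c2@4 c3@11, authorship .1.2......3.
After op 5 (move_left): buffer="whthznvhyphf" (len 12), cursors c4@0 c1@1 c2@3 c3@10, authorship .1.2......3.
After op 6 (insert('u')): buffer="uwuhtuhznvhypuhf" (len 16), cursors c4@1 c1@3 c2@6 c3@14, authorship 4.11.22......33.
After op 7 (insert('w')): buffer="uwwuwhtuwhznvhypuwhf" (len 20), cursors c4@2 c1@5 c2@9 c3@18, authorship 44.111.222......333.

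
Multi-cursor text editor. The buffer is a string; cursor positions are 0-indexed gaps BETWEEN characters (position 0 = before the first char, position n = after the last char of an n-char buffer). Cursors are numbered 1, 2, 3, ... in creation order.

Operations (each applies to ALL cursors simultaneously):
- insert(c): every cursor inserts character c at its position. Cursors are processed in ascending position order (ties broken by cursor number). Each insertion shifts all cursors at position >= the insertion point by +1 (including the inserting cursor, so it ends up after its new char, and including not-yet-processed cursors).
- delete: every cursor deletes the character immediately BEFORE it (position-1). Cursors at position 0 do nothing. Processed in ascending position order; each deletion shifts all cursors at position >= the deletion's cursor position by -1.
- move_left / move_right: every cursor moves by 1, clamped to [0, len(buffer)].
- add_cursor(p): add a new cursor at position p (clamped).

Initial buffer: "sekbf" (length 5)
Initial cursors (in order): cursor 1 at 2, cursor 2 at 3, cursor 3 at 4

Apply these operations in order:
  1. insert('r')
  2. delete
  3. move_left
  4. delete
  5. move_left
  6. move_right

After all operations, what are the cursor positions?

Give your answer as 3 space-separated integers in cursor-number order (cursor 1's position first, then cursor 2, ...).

After op 1 (insert('r')): buffer="serkrbrf" (len 8), cursors c1@3 c2@5 c3@7, authorship ..1.2.3.
After op 2 (delete): buffer="sekbf" (len 5), cursors c1@2 c2@3 c3@4, authorship .....
After op 3 (move_left): buffer="sekbf" (len 5), cursors c1@1 c2@2 c3@3, authorship .....
After op 4 (delete): buffer="bf" (len 2), cursors c1@0 c2@0 c3@0, authorship ..
After op 5 (move_left): buffer="bf" (len 2), cursors c1@0 c2@0 c3@0, authorship ..
After op 6 (move_right): buffer="bf" (len 2), cursors c1@1 c2@1 c3@1, authorship ..

Answer: 1 1 1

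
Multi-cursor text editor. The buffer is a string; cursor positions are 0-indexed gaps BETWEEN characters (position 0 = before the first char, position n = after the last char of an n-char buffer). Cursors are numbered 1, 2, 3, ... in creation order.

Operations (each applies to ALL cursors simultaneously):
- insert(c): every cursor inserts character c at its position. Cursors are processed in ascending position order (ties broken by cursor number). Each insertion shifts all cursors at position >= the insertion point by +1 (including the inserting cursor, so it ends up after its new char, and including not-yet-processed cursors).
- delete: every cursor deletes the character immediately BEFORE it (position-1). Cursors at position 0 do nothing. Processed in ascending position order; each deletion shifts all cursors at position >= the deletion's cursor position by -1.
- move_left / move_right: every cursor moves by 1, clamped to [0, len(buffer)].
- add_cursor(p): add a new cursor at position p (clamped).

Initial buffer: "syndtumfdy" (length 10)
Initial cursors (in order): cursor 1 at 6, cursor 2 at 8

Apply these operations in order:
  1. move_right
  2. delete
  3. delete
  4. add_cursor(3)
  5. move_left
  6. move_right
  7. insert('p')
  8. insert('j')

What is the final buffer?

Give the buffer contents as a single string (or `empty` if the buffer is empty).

Answer: synpjdtppjjy

Derivation:
After op 1 (move_right): buffer="syndtumfdy" (len 10), cursors c1@7 c2@9, authorship ..........
After op 2 (delete): buffer="syndtufy" (len 8), cursors c1@6 c2@7, authorship ........
After op 3 (delete): buffer="syndty" (len 6), cursors c1@5 c2@5, authorship ......
After op 4 (add_cursor(3)): buffer="syndty" (len 6), cursors c3@3 c1@5 c2@5, authorship ......
After op 5 (move_left): buffer="syndty" (len 6), cursors c3@2 c1@4 c2@4, authorship ......
After op 6 (move_right): buffer="syndty" (len 6), cursors c3@3 c1@5 c2@5, authorship ......
After op 7 (insert('p')): buffer="synpdtppy" (len 9), cursors c3@4 c1@8 c2@8, authorship ...3..12.
After op 8 (insert('j')): buffer="synpjdtppjjy" (len 12), cursors c3@5 c1@11 c2@11, authorship ...33..1212.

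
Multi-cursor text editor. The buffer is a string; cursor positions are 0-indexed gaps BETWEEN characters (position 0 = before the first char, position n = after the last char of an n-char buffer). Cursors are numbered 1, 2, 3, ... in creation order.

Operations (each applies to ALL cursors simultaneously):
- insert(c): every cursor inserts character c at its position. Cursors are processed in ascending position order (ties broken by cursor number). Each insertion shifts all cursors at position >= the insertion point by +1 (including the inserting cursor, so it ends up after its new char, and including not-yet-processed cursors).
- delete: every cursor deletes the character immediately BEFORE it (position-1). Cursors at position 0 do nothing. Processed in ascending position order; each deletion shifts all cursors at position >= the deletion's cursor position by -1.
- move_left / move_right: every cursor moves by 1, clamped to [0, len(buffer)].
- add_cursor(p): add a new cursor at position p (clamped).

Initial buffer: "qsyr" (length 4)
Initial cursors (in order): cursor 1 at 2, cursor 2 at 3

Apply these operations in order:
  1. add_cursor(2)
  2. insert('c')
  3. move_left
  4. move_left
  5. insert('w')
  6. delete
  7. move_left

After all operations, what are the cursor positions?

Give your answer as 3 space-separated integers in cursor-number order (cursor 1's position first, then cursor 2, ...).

Answer: 1 3 1

Derivation:
After op 1 (add_cursor(2)): buffer="qsyr" (len 4), cursors c1@2 c3@2 c2@3, authorship ....
After op 2 (insert('c')): buffer="qsccycr" (len 7), cursors c1@4 c3@4 c2@6, authorship ..13.2.
After op 3 (move_left): buffer="qsccycr" (len 7), cursors c1@3 c3@3 c2@5, authorship ..13.2.
After op 4 (move_left): buffer="qsccycr" (len 7), cursors c1@2 c3@2 c2@4, authorship ..13.2.
After op 5 (insert('w')): buffer="qswwccwycr" (len 10), cursors c1@4 c3@4 c2@7, authorship ..13132.2.
After op 6 (delete): buffer="qsccycr" (len 7), cursors c1@2 c3@2 c2@4, authorship ..13.2.
After op 7 (move_left): buffer="qsccycr" (len 7), cursors c1@1 c3@1 c2@3, authorship ..13.2.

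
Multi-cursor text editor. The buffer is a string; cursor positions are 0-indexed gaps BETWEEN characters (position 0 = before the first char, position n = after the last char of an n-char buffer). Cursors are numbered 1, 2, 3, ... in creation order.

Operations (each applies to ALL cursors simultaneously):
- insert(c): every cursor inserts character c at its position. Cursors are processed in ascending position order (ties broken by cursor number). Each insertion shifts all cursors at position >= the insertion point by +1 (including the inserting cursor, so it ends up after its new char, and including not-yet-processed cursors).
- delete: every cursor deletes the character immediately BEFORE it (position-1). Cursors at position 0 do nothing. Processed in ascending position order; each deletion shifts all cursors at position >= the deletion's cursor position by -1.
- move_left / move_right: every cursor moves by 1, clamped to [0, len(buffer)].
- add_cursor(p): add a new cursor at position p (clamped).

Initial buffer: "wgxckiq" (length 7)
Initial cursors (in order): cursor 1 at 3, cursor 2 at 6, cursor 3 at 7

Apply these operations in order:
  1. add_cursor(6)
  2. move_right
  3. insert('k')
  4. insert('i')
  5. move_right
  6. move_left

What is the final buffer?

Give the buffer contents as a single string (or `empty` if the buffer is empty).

Answer: wgxckikiqkkkiii

Derivation:
After op 1 (add_cursor(6)): buffer="wgxckiq" (len 7), cursors c1@3 c2@6 c4@6 c3@7, authorship .......
After op 2 (move_right): buffer="wgxckiq" (len 7), cursors c1@4 c2@7 c3@7 c4@7, authorship .......
After op 3 (insert('k')): buffer="wgxckkiqkkk" (len 11), cursors c1@5 c2@11 c3@11 c4@11, authorship ....1...234
After op 4 (insert('i')): buffer="wgxckikiqkkkiii" (len 15), cursors c1@6 c2@15 c3@15 c4@15, authorship ....11...234234
After op 5 (move_right): buffer="wgxckikiqkkkiii" (len 15), cursors c1@7 c2@15 c3@15 c4@15, authorship ....11...234234
After op 6 (move_left): buffer="wgxckikiqkkkiii" (len 15), cursors c1@6 c2@14 c3@14 c4@14, authorship ....11...234234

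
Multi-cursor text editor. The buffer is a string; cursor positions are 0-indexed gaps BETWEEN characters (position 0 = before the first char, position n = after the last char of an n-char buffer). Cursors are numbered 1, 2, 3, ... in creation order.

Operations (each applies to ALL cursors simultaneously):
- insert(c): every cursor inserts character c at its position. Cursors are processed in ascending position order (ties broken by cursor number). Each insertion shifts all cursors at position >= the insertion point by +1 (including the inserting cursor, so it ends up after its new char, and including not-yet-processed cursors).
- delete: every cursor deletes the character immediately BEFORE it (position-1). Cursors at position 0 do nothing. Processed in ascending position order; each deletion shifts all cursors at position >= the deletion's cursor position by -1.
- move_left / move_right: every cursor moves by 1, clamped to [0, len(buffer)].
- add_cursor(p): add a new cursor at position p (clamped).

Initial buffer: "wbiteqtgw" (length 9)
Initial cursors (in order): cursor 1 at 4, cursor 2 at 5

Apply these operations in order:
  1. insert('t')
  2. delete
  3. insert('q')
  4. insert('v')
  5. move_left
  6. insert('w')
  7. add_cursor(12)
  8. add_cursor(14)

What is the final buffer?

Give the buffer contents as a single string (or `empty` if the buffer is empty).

After op 1 (insert('t')): buffer="wbittetqtgw" (len 11), cursors c1@5 c2@7, authorship ....1.2....
After op 2 (delete): buffer="wbiteqtgw" (len 9), cursors c1@4 c2@5, authorship .........
After op 3 (insert('q')): buffer="wbitqeqqtgw" (len 11), cursors c1@5 c2@7, authorship ....1.2....
After op 4 (insert('v')): buffer="wbitqveqvqtgw" (len 13), cursors c1@6 c2@9, authorship ....11.22....
After op 5 (move_left): buffer="wbitqveqvqtgw" (len 13), cursors c1@5 c2@8, authorship ....11.22....
After op 6 (insert('w')): buffer="wbitqwveqwvqtgw" (len 15), cursors c1@6 c2@10, authorship ....111.222....
After op 7 (add_cursor(12)): buffer="wbitqwveqwvqtgw" (len 15), cursors c1@6 c2@10 c3@12, authorship ....111.222....
After op 8 (add_cursor(14)): buffer="wbitqwveqwvqtgw" (len 15), cursors c1@6 c2@10 c3@12 c4@14, authorship ....111.222....

Answer: wbitqwveqwvqtgw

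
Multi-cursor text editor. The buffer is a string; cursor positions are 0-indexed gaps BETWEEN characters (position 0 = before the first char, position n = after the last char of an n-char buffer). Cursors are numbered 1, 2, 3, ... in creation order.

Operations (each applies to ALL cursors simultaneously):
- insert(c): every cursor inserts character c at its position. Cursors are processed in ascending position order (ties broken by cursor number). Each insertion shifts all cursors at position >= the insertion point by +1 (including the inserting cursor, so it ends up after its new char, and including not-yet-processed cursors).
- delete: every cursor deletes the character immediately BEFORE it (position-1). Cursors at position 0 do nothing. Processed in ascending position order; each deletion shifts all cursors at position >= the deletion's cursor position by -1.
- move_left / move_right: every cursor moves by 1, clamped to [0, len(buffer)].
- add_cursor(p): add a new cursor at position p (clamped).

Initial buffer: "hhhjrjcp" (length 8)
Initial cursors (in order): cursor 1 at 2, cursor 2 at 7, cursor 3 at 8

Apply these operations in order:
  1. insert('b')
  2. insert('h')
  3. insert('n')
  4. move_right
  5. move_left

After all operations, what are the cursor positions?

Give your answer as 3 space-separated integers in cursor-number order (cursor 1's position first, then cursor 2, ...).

Answer: 5 13 16

Derivation:
After op 1 (insert('b')): buffer="hhbhjrjcbpb" (len 11), cursors c1@3 c2@9 c3@11, authorship ..1.....2.3
After op 2 (insert('h')): buffer="hhbhhjrjcbhpbh" (len 14), cursors c1@4 c2@11 c3@14, authorship ..11.....22.33
After op 3 (insert('n')): buffer="hhbhnhjrjcbhnpbhn" (len 17), cursors c1@5 c2@13 c3@17, authorship ..111.....222.333
After op 4 (move_right): buffer="hhbhnhjrjcbhnpbhn" (len 17), cursors c1@6 c2@14 c3@17, authorship ..111.....222.333
After op 5 (move_left): buffer="hhbhnhjrjcbhnpbhn" (len 17), cursors c1@5 c2@13 c3@16, authorship ..111.....222.333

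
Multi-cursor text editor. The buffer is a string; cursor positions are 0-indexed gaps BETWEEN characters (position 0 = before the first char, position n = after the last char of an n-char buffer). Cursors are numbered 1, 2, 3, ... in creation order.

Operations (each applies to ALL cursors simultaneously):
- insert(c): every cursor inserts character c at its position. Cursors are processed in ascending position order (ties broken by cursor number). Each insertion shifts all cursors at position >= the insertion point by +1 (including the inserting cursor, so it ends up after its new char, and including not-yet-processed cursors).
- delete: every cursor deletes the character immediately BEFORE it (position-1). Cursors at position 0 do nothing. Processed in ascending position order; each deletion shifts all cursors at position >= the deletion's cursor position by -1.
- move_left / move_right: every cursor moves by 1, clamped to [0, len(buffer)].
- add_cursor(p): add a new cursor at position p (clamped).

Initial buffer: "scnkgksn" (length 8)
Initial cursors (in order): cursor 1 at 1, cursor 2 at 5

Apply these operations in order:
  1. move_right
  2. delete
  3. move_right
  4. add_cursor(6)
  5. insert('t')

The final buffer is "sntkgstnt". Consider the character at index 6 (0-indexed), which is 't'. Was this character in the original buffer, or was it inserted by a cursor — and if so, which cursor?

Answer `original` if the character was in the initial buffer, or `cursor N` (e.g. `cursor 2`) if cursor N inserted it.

Answer: cursor 2

Derivation:
After op 1 (move_right): buffer="scnkgksn" (len 8), cursors c1@2 c2@6, authorship ........
After op 2 (delete): buffer="snkgsn" (len 6), cursors c1@1 c2@4, authorship ......
After op 3 (move_right): buffer="snkgsn" (len 6), cursors c1@2 c2@5, authorship ......
After op 4 (add_cursor(6)): buffer="snkgsn" (len 6), cursors c1@2 c2@5 c3@6, authorship ......
After op 5 (insert('t')): buffer="sntkgstnt" (len 9), cursors c1@3 c2@7 c3@9, authorship ..1...2.3
Authorship (.=original, N=cursor N): . . 1 . . . 2 . 3
Index 6: author = 2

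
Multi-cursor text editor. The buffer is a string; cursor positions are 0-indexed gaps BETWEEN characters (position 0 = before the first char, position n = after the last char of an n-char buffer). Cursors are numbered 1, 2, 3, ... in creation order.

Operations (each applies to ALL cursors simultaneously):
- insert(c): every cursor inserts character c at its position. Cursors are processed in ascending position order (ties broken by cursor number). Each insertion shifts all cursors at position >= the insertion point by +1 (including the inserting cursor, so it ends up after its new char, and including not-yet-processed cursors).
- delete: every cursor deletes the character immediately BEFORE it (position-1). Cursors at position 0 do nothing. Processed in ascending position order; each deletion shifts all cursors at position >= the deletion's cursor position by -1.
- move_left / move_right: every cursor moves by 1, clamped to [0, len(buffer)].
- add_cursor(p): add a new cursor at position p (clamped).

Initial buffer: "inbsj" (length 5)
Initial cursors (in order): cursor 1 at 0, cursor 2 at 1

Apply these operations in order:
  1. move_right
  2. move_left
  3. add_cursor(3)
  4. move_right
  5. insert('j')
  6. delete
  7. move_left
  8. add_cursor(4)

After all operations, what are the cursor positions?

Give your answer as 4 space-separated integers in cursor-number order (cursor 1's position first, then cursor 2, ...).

After op 1 (move_right): buffer="inbsj" (len 5), cursors c1@1 c2@2, authorship .....
After op 2 (move_left): buffer="inbsj" (len 5), cursors c1@0 c2@1, authorship .....
After op 3 (add_cursor(3)): buffer="inbsj" (len 5), cursors c1@0 c2@1 c3@3, authorship .....
After op 4 (move_right): buffer="inbsj" (len 5), cursors c1@1 c2@2 c3@4, authorship .....
After op 5 (insert('j')): buffer="ijnjbsjj" (len 8), cursors c1@2 c2@4 c3@7, authorship .1.2..3.
After op 6 (delete): buffer="inbsj" (len 5), cursors c1@1 c2@2 c3@4, authorship .....
After op 7 (move_left): buffer="inbsj" (len 5), cursors c1@0 c2@1 c3@3, authorship .....
After op 8 (add_cursor(4)): buffer="inbsj" (len 5), cursors c1@0 c2@1 c3@3 c4@4, authorship .....

Answer: 0 1 3 4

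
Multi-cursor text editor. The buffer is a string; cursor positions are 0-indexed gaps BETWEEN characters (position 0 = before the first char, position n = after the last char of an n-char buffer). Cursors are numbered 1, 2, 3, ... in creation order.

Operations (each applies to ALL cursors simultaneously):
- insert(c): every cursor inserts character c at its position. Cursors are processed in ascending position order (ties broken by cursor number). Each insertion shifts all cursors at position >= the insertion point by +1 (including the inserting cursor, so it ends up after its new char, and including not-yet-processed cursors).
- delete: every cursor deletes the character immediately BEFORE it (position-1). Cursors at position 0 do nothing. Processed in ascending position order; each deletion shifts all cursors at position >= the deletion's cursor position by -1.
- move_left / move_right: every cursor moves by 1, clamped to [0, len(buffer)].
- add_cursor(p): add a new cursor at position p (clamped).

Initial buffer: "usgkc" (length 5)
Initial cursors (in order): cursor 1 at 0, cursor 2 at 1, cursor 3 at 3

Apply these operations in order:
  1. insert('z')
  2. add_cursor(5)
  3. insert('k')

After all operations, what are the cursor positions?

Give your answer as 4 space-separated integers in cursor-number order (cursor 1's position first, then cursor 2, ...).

After op 1 (insert('z')): buffer="zuzsgzkc" (len 8), cursors c1@1 c2@3 c3@6, authorship 1.2..3..
After op 2 (add_cursor(5)): buffer="zuzsgzkc" (len 8), cursors c1@1 c2@3 c4@5 c3@6, authorship 1.2..3..
After op 3 (insert('k')): buffer="zkuzksgkzkkc" (len 12), cursors c1@2 c2@5 c4@8 c3@10, authorship 11.22..433..

Answer: 2 5 10 8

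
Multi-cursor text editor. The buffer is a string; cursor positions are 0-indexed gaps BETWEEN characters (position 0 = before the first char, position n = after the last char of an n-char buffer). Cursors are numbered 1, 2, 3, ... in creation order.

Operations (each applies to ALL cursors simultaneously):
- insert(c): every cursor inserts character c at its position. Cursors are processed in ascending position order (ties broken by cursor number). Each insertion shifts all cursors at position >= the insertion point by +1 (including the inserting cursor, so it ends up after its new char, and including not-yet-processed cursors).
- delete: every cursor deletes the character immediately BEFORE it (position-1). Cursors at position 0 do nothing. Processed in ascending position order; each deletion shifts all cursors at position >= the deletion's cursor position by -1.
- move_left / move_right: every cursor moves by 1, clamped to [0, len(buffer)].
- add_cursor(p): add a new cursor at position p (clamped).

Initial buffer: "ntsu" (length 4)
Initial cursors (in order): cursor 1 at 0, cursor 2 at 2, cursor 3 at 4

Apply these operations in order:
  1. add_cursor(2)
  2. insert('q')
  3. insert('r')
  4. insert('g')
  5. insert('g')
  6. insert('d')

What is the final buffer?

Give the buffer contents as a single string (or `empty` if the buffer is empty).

After op 1 (add_cursor(2)): buffer="ntsu" (len 4), cursors c1@0 c2@2 c4@2 c3@4, authorship ....
After op 2 (insert('q')): buffer="qntqqsuq" (len 8), cursors c1@1 c2@5 c4@5 c3@8, authorship 1..24..3
After op 3 (insert('r')): buffer="qrntqqrrsuqr" (len 12), cursors c1@2 c2@8 c4@8 c3@12, authorship 11..2424..33
After op 4 (insert('g')): buffer="qrgntqqrrggsuqrg" (len 16), cursors c1@3 c2@11 c4@11 c3@16, authorship 111..242424..333
After op 5 (insert('g')): buffer="qrggntqqrrggggsuqrgg" (len 20), cursors c1@4 c2@14 c4@14 c3@20, authorship 1111..24242424..3333
After op 6 (insert('d')): buffer="qrggdntqqrrggggddsuqrggd" (len 24), cursors c1@5 c2@17 c4@17 c3@24, authorship 11111..2424242424..33333

Answer: qrggdntqqrrggggddsuqrggd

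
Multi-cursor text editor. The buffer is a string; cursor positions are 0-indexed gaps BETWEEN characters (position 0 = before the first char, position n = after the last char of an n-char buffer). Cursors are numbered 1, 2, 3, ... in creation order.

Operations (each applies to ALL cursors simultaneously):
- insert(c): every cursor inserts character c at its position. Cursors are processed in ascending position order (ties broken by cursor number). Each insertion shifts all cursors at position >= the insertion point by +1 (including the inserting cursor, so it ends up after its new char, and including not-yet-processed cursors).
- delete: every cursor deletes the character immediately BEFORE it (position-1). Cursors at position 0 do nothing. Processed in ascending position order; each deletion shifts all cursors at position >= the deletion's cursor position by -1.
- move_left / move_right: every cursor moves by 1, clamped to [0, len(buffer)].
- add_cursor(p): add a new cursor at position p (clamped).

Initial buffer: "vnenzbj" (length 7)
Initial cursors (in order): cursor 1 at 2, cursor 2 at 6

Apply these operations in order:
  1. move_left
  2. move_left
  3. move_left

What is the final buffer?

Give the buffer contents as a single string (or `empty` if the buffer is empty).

After op 1 (move_left): buffer="vnenzbj" (len 7), cursors c1@1 c2@5, authorship .......
After op 2 (move_left): buffer="vnenzbj" (len 7), cursors c1@0 c2@4, authorship .......
After op 3 (move_left): buffer="vnenzbj" (len 7), cursors c1@0 c2@3, authorship .......

Answer: vnenzbj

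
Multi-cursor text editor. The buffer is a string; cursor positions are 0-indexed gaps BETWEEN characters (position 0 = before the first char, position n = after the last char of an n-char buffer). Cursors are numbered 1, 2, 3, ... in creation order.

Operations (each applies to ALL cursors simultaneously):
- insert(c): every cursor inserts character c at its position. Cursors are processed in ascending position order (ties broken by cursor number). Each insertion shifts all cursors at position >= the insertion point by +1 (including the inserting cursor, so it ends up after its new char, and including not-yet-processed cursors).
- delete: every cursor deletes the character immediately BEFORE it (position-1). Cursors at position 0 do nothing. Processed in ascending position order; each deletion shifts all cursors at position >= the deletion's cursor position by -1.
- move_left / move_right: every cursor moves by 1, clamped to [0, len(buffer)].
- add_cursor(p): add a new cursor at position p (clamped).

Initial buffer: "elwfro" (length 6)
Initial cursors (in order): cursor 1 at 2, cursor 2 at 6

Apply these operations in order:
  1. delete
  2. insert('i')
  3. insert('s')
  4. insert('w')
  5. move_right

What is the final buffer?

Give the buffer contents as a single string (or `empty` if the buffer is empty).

After op 1 (delete): buffer="ewfr" (len 4), cursors c1@1 c2@4, authorship ....
After op 2 (insert('i')): buffer="eiwfri" (len 6), cursors c1@2 c2@6, authorship .1...2
After op 3 (insert('s')): buffer="eiswfris" (len 8), cursors c1@3 c2@8, authorship .11...22
After op 4 (insert('w')): buffer="eiswwfrisw" (len 10), cursors c1@4 c2@10, authorship .111...222
After op 5 (move_right): buffer="eiswwfrisw" (len 10), cursors c1@5 c2@10, authorship .111...222

Answer: eiswwfrisw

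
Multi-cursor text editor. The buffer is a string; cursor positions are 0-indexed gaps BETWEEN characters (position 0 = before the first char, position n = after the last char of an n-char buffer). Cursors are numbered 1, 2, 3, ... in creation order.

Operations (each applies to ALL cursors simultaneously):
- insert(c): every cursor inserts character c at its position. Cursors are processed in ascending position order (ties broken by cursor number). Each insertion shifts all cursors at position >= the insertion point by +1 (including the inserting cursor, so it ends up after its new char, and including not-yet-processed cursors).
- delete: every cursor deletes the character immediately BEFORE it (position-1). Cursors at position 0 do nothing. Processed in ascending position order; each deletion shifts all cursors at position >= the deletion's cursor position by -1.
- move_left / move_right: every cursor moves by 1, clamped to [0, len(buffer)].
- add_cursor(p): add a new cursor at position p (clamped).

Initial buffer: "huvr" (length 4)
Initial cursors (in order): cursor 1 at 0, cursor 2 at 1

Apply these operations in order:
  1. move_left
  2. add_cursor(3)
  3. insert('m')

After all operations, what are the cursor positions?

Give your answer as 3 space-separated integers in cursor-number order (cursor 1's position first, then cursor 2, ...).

Answer: 2 2 6

Derivation:
After op 1 (move_left): buffer="huvr" (len 4), cursors c1@0 c2@0, authorship ....
After op 2 (add_cursor(3)): buffer="huvr" (len 4), cursors c1@0 c2@0 c3@3, authorship ....
After op 3 (insert('m')): buffer="mmhuvmr" (len 7), cursors c1@2 c2@2 c3@6, authorship 12...3.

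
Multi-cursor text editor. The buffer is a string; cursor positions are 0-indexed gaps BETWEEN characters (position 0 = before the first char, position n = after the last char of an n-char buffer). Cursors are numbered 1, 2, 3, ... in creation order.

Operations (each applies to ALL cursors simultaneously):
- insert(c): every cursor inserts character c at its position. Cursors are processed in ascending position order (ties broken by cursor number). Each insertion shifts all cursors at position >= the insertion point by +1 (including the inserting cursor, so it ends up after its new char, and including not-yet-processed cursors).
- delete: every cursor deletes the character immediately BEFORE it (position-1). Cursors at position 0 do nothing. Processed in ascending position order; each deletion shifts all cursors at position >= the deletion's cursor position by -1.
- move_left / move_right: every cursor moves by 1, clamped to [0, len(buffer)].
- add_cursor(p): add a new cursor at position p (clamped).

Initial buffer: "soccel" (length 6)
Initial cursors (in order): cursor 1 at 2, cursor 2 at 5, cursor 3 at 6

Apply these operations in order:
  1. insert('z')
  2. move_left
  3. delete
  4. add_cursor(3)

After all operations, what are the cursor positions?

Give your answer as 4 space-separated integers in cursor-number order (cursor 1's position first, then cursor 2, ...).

After op 1 (insert('z')): buffer="sozccezlz" (len 9), cursors c1@3 c2@7 c3@9, authorship ..1...2.3
After op 2 (move_left): buffer="sozccezlz" (len 9), cursors c1@2 c2@6 c3@8, authorship ..1...2.3
After op 3 (delete): buffer="szcczz" (len 6), cursors c1@1 c2@4 c3@5, authorship .1..23
After op 4 (add_cursor(3)): buffer="szcczz" (len 6), cursors c1@1 c4@3 c2@4 c3@5, authorship .1..23

Answer: 1 4 5 3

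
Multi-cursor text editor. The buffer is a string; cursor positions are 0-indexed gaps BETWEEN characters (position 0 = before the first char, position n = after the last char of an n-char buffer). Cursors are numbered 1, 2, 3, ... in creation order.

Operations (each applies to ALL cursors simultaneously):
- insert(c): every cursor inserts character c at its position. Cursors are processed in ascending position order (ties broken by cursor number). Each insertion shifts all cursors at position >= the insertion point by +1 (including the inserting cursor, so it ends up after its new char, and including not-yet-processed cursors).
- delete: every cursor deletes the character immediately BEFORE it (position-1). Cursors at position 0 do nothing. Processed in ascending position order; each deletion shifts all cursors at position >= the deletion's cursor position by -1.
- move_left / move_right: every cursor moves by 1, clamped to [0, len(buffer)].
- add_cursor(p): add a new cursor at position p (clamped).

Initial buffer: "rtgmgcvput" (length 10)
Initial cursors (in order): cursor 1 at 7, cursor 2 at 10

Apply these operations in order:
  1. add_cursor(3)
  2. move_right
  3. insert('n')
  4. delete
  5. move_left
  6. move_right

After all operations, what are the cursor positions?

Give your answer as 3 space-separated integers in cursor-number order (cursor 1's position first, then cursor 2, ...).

Answer: 8 10 4

Derivation:
After op 1 (add_cursor(3)): buffer="rtgmgcvput" (len 10), cursors c3@3 c1@7 c2@10, authorship ..........
After op 2 (move_right): buffer="rtgmgcvput" (len 10), cursors c3@4 c1@8 c2@10, authorship ..........
After op 3 (insert('n')): buffer="rtgmngcvpnutn" (len 13), cursors c3@5 c1@10 c2@13, authorship ....3....1..2
After op 4 (delete): buffer="rtgmgcvput" (len 10), cursors c3@4 c1@8 c2@10, authorship ..........
After op 5 (move_left): buffer="rtgmgcvput" (len 10), cursors c3@3 c1@7 c2@9, authorship ..........
After op 6 (move_right): buffer="rtgmgcvput" (len 10), cursors c3@4 c1@8 c2@10, authorship ..........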